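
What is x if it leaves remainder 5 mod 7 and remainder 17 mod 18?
89

Using Chinese Remainder Theorem:
M = 7 × 18 = 126
M1 = 18, M2 = 7
y1 = 18^(-1) mod 7 = 2
y2 = 7^(-1) mod 18 = 13
x = (5×18×2 + 17×7×13) mod 126 = 89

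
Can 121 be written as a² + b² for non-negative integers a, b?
0² + 11² (a=0, b=11)

Factorization: 121 = 11^2
By Fermat: n is sum of two squares iff every prime p ≡ 3 (mod 4) appears to even power.
All primes ≡ 3 (mod 4) appear to even power.
Search a = 0, 1, 2, … for 121 - a² a perfect square: first hit at a = 0: 121 - 0 = 121 = 11².
121 = 0² + 11² = 0 + 121 ✓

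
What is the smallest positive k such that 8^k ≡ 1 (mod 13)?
4

13 is prime, so ord(8) divides φ(13) = 12.
Divisors of 12: 1, 2, 3, 4, 6, 12.
Repeated squaring: 8^1 ≡ 8, 8^2 ≡ 12, 8^4 ≡ 1, 8^8 ≡ 1 (mod 13).
Test 8^d mod 13 for each divisor d in increasing order:
8^1 ≡ 8
8^2 ≡ 12
8^3 = 8^2·8^1 ≡ 5
8^4 ≡ 1  ← first divisor giving 1
The order is 4.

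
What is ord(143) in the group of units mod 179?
178

179 is prime, so ord(143) divides φ(179) = 178.
Divisors of 178: 1, 2, 89, 178.
Repeated squaring: 143^1 ≡ 143, 143^2 ≡ 43, 143^4 ≡ 59, 143^8 ≡ 80, 143^16 ≡ 135, 143^32 ≡ 146, 143^64 ≡ 15, 143^128 ≡ 46 (mod 179).
Test 143^d mod 179 for each divisor d in increasing order:
143^1 ≡ 143
143^2 ≡ 43
143^89 = 143^64·143^16·143^8·143^1 ≡ 178
143^178 = 143^128·143^32·143^16·143^2 ≡ 1  ← first divisor giving 1
The order is 178.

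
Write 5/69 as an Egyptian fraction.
1/14 + 1/966

Greedy algorithm:
5/69: ceiling(69/5) = 14, use 1/14
1/966: ceiling(966/1) = 966, use 1/966
Result: 5/69 = 1/14 + 1/966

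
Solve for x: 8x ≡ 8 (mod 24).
x ≡ 1 (mod 3)

gcd(8, 24) = 8, which divides 8, so solutions exist.
Divide through by 8: x ≡ 1 (mod 3).
The coefficient of x is now 1, so x ≡ 1 (mod 3).
Check: 8 × 1 = 8 ≡ 8 (mod 24).
x ≡ 1 (mod 3), giving 8 solutions mod 24.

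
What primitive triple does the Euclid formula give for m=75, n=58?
(2261, 8700, 8989)

Euclid's formula: a = m² - n², b = 2mn, c = m² + n²
m = 75, n = 58
a = 75² - 58² = 5625 - 3364 = 2261
b = 2 × 75 × 58 = 8700
c = 75² + 58² = 5625 + 3364 = 8989
Verification: 2261² + 8700² = 5112121 + 75690000 = 80802121 = 8989² ✓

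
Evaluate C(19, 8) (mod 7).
3

Using Lucas' theorem:
Write n=19 and k=8 in base 7:
n in base 7: [2, 5]
k in base 7: [1, 1]
C(19,8) mod 7 = ∏ C(n_i, k_i) mod 7
Digit binomials (mod 7): C(2,1) = 2; C(5,1) = 5
Product: 2 × 5 = 10 ≡ 3 (mod 7)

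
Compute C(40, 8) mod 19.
0

Using Lucas' theorem:
Write n=40 and k=8 in base 19:
n in base 19: [2, 2]
k in base 19: [0, 8]
C(40,8) mod 19 = ∏ C(n_i, k_i) mod 19
Digit binomials (mod 19): C(2,0) = 1; C(2,8) = 0 (k_i > n_i)
Product: 1 × 0 = 0 ≡ 0 (mod 19)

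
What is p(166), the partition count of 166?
189334822579

p(n) counts ways to write n as a sum of positive integers (order ignored).
Euler's pentagonal recurrence: p(k) = p(k-1) + p(k-2) - p(k-5) - p(k-7) + p(k-12) + p(k-15) - ... (offsets j(3j∓1)/2, signs ++--, p(0)=1, p(<0)=0).
DP table for k = 0..165: p(0)=1, p(1)=1, p(2)=2, p(3)=3, p(4)=5, p(5)=7, p(6)=11, p(7)=15, p(8)=22, p(9)=30, p(10)=42, p(11)=56, p(12)=77, p(13)=101, p(14)=135, p(15)=176, p(16)=231, p(17)=297, p(18)=385, p(19)=490, p(20)=627, p(21)=792, p(22)=1002, p(23)=1255, p(24)=1575, p(25)=1958, p(26)=2436, p(27)=3010, p(28)=3718, p(29)=4565, p(30)=5604, p(31)=6842, p(32)=8349, p(33)=10143, p(34)=12310, p(35)=14883, p(36)=17977, p(37)=21637, p(38)=26015, p(39)=31185, p(40)=37338, p(41)=44583, p(42)=53174, p(43)=63261, p(44)=75175, p(45)=89134, p(46)=105558, p(47)=124754, p(48)=147273, p(49)=173525, p(50)=204226, p(51)=239943, p(52)=281589, p(53)=329931, p(54)=386155, p(55)=451276, p(56)=526823, p(57)=614154, p(58)=715220, p(59)=831820, p(60)=966467, p(61)=1121505, p(62)=1300156, p(63)=1505499, p(64)=1741630, p(65)=2012558, p(66)=2323520, p(67)=2679689, p(68)=3087735, p(69)=3554345, p(70)=4087968, p(71)=4697205, p(72)=5392783, p(73)=6185689, p(74)=7089500, p(75)=8118264, p(76)=9289091, p(77)=10619863, p(78)=12132164, p(79)=13848650, p(80)=15796476, p(81)=18004327, p(82)=20506255, p(83)=23338469, p(84)=26543660, p(85)=30167357, p(86)=34262962, p(87)=38887673, p(88)=44108109, p(89)=49995925, p(90)=56634173, p(91)=64112359, p(92)=72533807, p(93)=82010177, p(94)=92669720, p(95)=104651419, p(96)=118114304, p(97)=133230930, p(98)=150198136, p(99)=169229875, p(100)=190569292, p(101)=214481126, p(102)=241265379, p(103)=271248950, p(104)=304801365, p(105)=342325709, p(106)=384276336, p(107)=431149389, p(108)=483502844, p(109)=541946240, p(110)=607163746, p(111)=679903203, p(112)=761002156, p(113)=851376628, p(114)=952050665, p(115)=1064144451, p(116)=1188908248, p(117)=1327710076, p(118)=1482074143, p(119)=1653668665, p(120)=1844349560, p(121)=2056148051, p(122)=2291320912, p(123)=2552338241, p(124)=2841940500, p(125)=3163127352, p(126)=3519222692, p(127)=3913864295, p(128)=4351078600, p(129)=4835271870, p(130)=5371315400, p(131)=5964539504, p(132)=6620830889, p(133)=7346629512, p(134)=8149040695, p(135)=9035836076, p(136)=10015581680, p(137)=11097645016, p(138)=12292341831, p(139)=13610949895, p(140)=15065878135, p(141)=16670689208, p(142)=18440293320, p(143)=20390982757, p(144)=22540654445, p(145)=24908858009, p(146)=27517052599, p(147)=30388671978, p(148)=33549419497, p(149)=37027355200, p(150)=40853235313, p(151)=45060624582, p(152)=49686288421, p(153)=54770336324, p(154)=60356673280, p(155)=66493182097, p(156)=73232243759, p(157)=80630964769, p(158)=88751778802, p(159)=97662728555, p(160)=107438159466, p(161)=118159068427, p(162)=129913904637, p(163)=142798995930, p(164)=156919475295, p(165)=172389800255.
Final step: p(166) = p(165) + p(164) - p(161) - p(159) + p(154) + p(151) - p(144) - p(140) + p(131) + p(126) - p(115) - p(109) + p(96) + p(89) - p(74) - p(66) + p(49) + p(40) - p(21) - p(11)
= 172389800255 + 156919475295 - 118159068427 - 97662728555 + 60356673280 + 45060624582 - 22540654445 - 15065878135 + 5964539504 + 3519222692 - 1064144451 - 541946240 + 118114304 + 49995925 - 7089500 - 2323520 + 173525 + 37338 - 792 - 56
= 189334822579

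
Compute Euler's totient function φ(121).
110

121 = 11^2
φ(n) = n × ∏(1 - 1/p) for each prime p dividing n
φ(121) = 121 × (1 - 1/11) = 110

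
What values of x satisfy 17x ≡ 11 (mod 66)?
x ≡ 55 (mod 66)

gcd(17, 66) = 1, which divides 11, so solutions exist.
Find 17^(-1) mod 66 by the extended Euclidean algorithm:
66 = 3 × 17 + 15  ⟹  15 = (1)·66 + (-3)·17
17 = 1 × 15 + 2  ⟹  2 = (-1)·66 + (4)·17
15 = 7 × 2 + 1  ⟹  1 = (8)·66 + (-31)·17
So (-31)·17 ≡ 1 (mod 66), i.e. 17^(-1) ≡ -31 ≡ 35 (mod 66).
x ≡ 35 × 11 = 385 ≡ 55 (mod 66).
Check: 17 × 55 = 935 ≡ 11 (mod 66).
Unique solution: x ≡ 55 (mod 66)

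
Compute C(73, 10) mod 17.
0

Using Lucas' theorem:
Write n=73 and k=10 in base 17:
n in base 17: [4, 5]
k in base 17: [0, 10]
C(73,10) mod 17 = ∏ C(n_i, k_i) mod 17
Digit binomials (mod 17): C(4,0) = 1; C(5,10) = 0 (k_i > n_i)
Product: 1 × 0 = 0 ≡ 0 (mod 17)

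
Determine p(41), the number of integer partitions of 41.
44583

p(n) counts ways to write n as a sum of positive integers (order ignored).
Euler's pentagonal recurrence: p(k) = p(k-1) + p(k-2) - p(k-5) - p(k-7) + p(k-12) + p(k-15) - ... (offsets j(3j∓1)/2, signs ++--, p(0)=1, p(<0)=0).
DP table for k = 0..40: p(0)=1, p(1)=1, p(2)=2, p(3)=3, p(4)=5, p(5)=7, p(6)=11, p(7)=15, p(8)=22, p(9)=30, p(10)=42, p(11)=56, p(12)=77, p(13)=101, p(14)=135, p(15)=176, p(16)=231, p(17)=297, p(18)=385, p(19)=490, p(20)=627, p(21)=792, p(22)=1002, p(23)=1255, p(24)=1575, p(25)=1958, p(26)=2436, p(27)=3010, p(28)=3718, p(29)=4565, p(30)=5604, p(31)=6842, p(32)=8349, p(33)=10143, p(34)=12310, p(35)=14883, p(36)=17977, p(37)=21637, p(38)=26015, p(39)=31185, p(40)=37338.
Final step: p(41) = p(40) + p(39) - p(36) - p(34) + p(29) + p(26) - p(19) - p(15) + p(6) + p(1)
= 37338 + 31185 - 17977 - 12310 + 4565 + 2436 - 490 - 176 + 11 + 1
= 44583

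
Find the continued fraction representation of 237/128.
[1; 1, 5, 1, 2, 1, 4]

Euclidean algorithm steps:
237 = 1 × 128 + 109
128 = 1 × 109 + 19
109 = 5 × 19 + 14
19 = 1 × 14 + 5
14 = 2 × 5 + 4
5 = 1 × 4 + 1
4 = 4 × 1 + 0
Continued fraction: [1; 1, 5, 1, 2, 1, 4]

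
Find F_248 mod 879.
621

Matrix identity: Q^n = [[F_(n+1), F_n], [F_n, F_(n-1)]] with Q = [[1,1],[1,0]].
n = 248 = 11111000₂. Square-and-multiply, entries mod 879:
Q^1 = [[1,1],[1,0]]
Q^3 = (Q^1)²·Q = [[3,2],[2,1]]
Q^7 = (Q^3)²·Q = [[21,13],[13,8]]
Q^15 = (Q^7)²·Q = [[108,610],[610,377]]
Q^31 = (Q^15)²·Q = [[147,520],[520,506]]
Q^62 = (Q^31)² = [[181,266],[266,794]]
Q^124 = (Q^62)² = [[674,45],[45,629]]
Q^248 = (Q^124)² = [[100,621],[621,358]]
F_248 mod 879 = Q^248[0][1] = 621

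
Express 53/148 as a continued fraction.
[0; 2, 1, 3, 1, 4, 2]

Euclidean algorithm steps:
53 = 0 × 148 + 53
148 = 2 × 53 + 42
53 = 1 × 42 + 11
42 = 3 × 11 + 9
11 = 1 × 9 + 2
9 = 4 × 2 + 1
2 = 2 × 1 + 0
Continued fraction: [0; 2, 1, 3, 1, 4, 2]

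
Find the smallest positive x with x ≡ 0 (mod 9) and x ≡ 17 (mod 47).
252

Using Chinese Remainder Theorem:
M = 9 × 47 = 423
M1 = 47, M2 = 9
y1 = 47^(-1) mod 9 = 5
y2 = 9^(-1) mod 47 = 21
x = (0×47×5 + 17×9×21) mod 423 = 252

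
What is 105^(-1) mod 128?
89

gcd(105, 128) = 1, so the inverse exists.
Extended Euclidean algorithm on (128, 105):
128 = 1 × 105 + 23  ⟹  23 = (1)·128 + (-1)·105
105 = 4 × 23 + 13  ⟹  13 = (-4)·128 + (5)·105
23 = 1 × 13 + 10  ⟹  10 = (5)·128 + (-6)·105
13 = 1 × 10 + 3  ⟹  3 = (-9)·128 + (11)·105
10 = 3 × 3 + 1  ⟹  1 = (32)·128 + (-39)·105
So (-39)·105 ≡ 1 (mod 128), i.e. 105^(-1) ≡ -39 ≡ 89 (mod 128).
Check: 105 × 89 = 9345 ≡ 1 (mod 128)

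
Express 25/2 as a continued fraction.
[12; 2]

Euclidean algorithm steps:
25 = 12 × 2 + 1
2 = 2 × 1 + 0
Continued fraction: [12; 2]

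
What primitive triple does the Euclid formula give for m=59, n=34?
(2325, 4012, 4637)

Euclid's formula: a = m² - n², b = 2mn, c = m² + n²
m = 59, n = 34
a = 59² - 34² = 3481 - 1156 = 2325
b = 2 × 59 × 34 = 4012
c = 59² + 34² = 3481 + 1156 = 4637
Verification: 2325² + 4012² = 5405625 + 16096144 = 21501769 = 4637² ✓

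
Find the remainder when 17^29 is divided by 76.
61

Repeated squaring. Binary of 29 = 11101.
17^1 ≡ 17 (mod 76); 17^2 ≡ 61 (mod 76); 17^4 ≡ 73 (mod 76); 17^8 ≡ 9 (mod 76); 17^16 ≡ 5 (mod 76)
17^29 = 17^1 × 17^4 × 17^8 × 17^16 ≡ 61 (mod 76)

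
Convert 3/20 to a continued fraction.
[0; 6, 1, 2]

Euclidean algorithm steps:
3 = 0 × 20 + 3
20 = 6 × 3 + 2
3 = 1 × 2 + 1
2 = 2 × 1 + 0
Continued fraction: [0; 6, 1, 2]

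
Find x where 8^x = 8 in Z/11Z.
1

Baby-step giant-step with step n = ⌈√11⌉ = 4.
Baby steps 8^j mod 11 (j:value) for j=0..3: 0:1, 1:8, 2:9, 3:6.
h = 8 is already in the table at j=1, so x = 1.
Check: 8^1 ≡ 8 (mod 11).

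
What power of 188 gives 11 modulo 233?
63

Baby-step giant-step with step n = ⌈√233⌉ = 16.
Baby steps 188^j mod 233 (j:value) for j=0..15: 0:1, 1:188, 2:161, 3:211, 4:58, 5:186, 6:18, 7:122, 8:102, 9:70, 10:112, 11:86, 12:91, 13:99, 14:205, 15:95.
Giant-step multiplier: 188^(-16) ≡ 188^(232-16) = 188^216 ≡ 23 (mod 233).
Giant steps γ_i = 11·23^i mod 233: γ_0=11, γ_1=20, γ_2=227, γ_3=95 (in table at j=15).
x = i·n + j = 3·16 + 15 = 63.
Check: 188^63 ≡ 11 (mod 233).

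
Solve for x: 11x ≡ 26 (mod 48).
x ≡ 46 (mod 48)

gcd(11, 48) = 1, which divides 26, so solutions exist.
Find 11^(-1) mod 48 by the extended Euclidean algorithm:
48 = 4 × 11 + 4  ⟹  4 = (1)·48 + (-4)·11
11 = 2 × 4 + 3  ⟹  3 = (-2)·48 + (9)·11
4 = 1 × 3 + 1  ⟹  1 = (3)·48 + (-13)·11
So (-13)·11 ≡ 1 (mod 48), i.e. 11^(-1) ≡ -13 ≡ 35 (mod 48).
x ≡ 35 × 26 = 910 ≡ 46 (mod 48).
Check: 11 × 46 = 506 ≡ 26 (mod 48).
Unique solution: x ≡ 46 (mod 48)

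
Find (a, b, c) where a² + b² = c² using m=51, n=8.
(2537, 816, 2665)

Euclid's formula: a = m² - n², b = 2mn, c = m² + n²
m = 51, n = 8
a = 51² - 8² = 2601 - 64 = 2537
b = 2 × 51 × 8 = 816
c = 51² + 8² = 2601 + 64 = 2665
Verification: 2537² + 816² = 6436369 + 665856 = 7102225 = 2665² ✓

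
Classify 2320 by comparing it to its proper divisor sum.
abundant

Proper divisors of 2320: sum = 1 + 2 + 4 + 5 + 8 + 10 + 16 + 20 + ... + 290 + 464 + 580 + 1160 (19 divisors) = 3260
Since 3260 > 2320, 2320 is abundant.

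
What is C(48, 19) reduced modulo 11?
0

Using Lucas' theorem:
Write n=48 and k=19 in base 11:
n in base 11: [4, 4]
k in base 11: [1, 8]
C(48,19) mod 11 = ∏ C(n_i, k_i) mod 11
Digit binomials (mod 11): C(4,1) = 4; C(4,8) = 0 (k_i > n_i)
Product: 4 × 0 = 0 ≡ 0 (mod 11)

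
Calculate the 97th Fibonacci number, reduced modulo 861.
736

Matrix identity: Q^n = [[F_(n+1), F_n], [F_n, F_(n-1)]] with Q = [[1,1],[1,0]].
n = 97 = 1100001₂. Square-and-multiply, entries mod 861:
Q^1 = [[1,1],[1,0]]
Q^3 = (Q^1)²·Q = [[3,2],[2,1]]
Q^6 = (Q^3)² = [[13,8],[8,5]]
Q^12 = (Q^6)² = [[233,144],[144,89]]
Q^24 = (Q^12)² = [[118,735],[735,244]]
Q^48 = (Q^24)² = [[526,21],[21,505]]
Q^97 = (Q^48)²·Q = [[1,736],[736,126]]
F_97 mod 861 = Q^97[0][1] = 736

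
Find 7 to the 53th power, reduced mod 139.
46

Repeated squaring. Binary of 53 = 110101.
7^1 ≡ 7 (mod 139); 7^2 ≡ 49 (mod 139); 7^4 ≡ 38 (mod 139); 7^8 ≡ 54 (mod 139); 7^16 ≡ 136 (mod 139); 7^32 ≡ 9 (mod 139)
7^53 = 7^1 × 7^4 × 7^16 × 7^32 ≡ 46 (mod 139)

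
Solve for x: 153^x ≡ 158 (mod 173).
96

Baby-step giant-step with step n = ⌈√173⌉ = 14.
Baby steps 153^j mod 173 (j:value) for j=0..13: 0:1, 1:153, 2:54, 3:131, 4:148, 5:154, 6:34, 7:12, 8:106, 9:129, 10:15, 11:46, 12:118, 13:62.
Giant-step multiplier: 153^(-14) ≡ 153^(172-14) = 153^158 ≡ 167 (mod 173).
Giant steps γ_i = 158·167^i mod 173: γ_0=158, γ_1=90, γ_2=152, γ_3=126, γ_4=109, γ_5=38, γ_6=118 (in table at j=12).
x = i·n + j = 6·14 + 12 = 96.
Check: 153^96 ≡ 158 (mod 173).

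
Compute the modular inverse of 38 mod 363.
86

gcd(38, 363) = 1, so the inverse exists.
Extended Euclidean algorithm on (363, 38):
363 = 9 × 38 + 21  ⟹  21 = (1)·363 + (-9)·38
38 = 1 × 21 + 17  ⟹  17 = (-1)·363 + (10)·38
21 = 1 × 17 + 4  ⟹  4 = (2)·363 + (-19)·38
17 = 4 × 4 + 1  ⟹  1 = (-9)·363 + (86)·38
So (86)·38 ≡ 1 (mod 363), i.e. 38^(-1) ≡ 86 (mod 363).
Check: 38 × 86 = 3268 ≡ 1 (mod 363)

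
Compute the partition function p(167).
207890420102

p(n) counts ways to write n as a sum of positive integers (order ignored).
Euler's pentagonal recurrence: p(k) = p(k-1) + p(k-2) - p(k-5) - p(k-7) + p(k-12) + p(k-15) - ... (offsets j(3j∓1)/2, signs ++--, p(0)=1, p(<0)=0).
DP table for k = 0..166: p(0)=1, p(1)=1, p(2)=2, p(3)=3, p(4)=5, p(5)=7, p(6)=11, p(7)=15, p(8)=22, p(9)=30, p(10)=42, p(11)=56, p(12)=77, p(13)=101, p(14)=135, p(15)=176, p(16)=231, p(17)=297, p(18)=385, p(19)=490, p(20)=627, p(21)=792, p(22)=1002, p(23)=1255, p(24)=1575, p(25)=1958, p(26)=2436, p(27)=3010, p(28)=3718, p(29)=4565, p(30)=5604, p(31)=6842, p(32)=8349, p(33)=10143, p(34)=12310, p(35)=14883, p(36)=17977, p(37)=21637, p(38)=26015, p(39)=31185, p(40)=37338, p(41)=44583, p(42)=53174, p(43)=63261, p(44)=75175, p(45)=89134, p(46)=105558, p(47)=124754, p(48)=147273, p(49)=173525, p(50)=204226, p(51)=239943, p(52)=281589, p(53)=329931, p(54)=386155, p(55)=451276, p(56)=526823, p(57)=614154, p(58)=715220, p(59)=831820, p(60)=966467, p(61)=1121505, p(62)=1300156, p(63)=1505499, p(64)=1741630, p(65)=2012558, p(66)=2323520, p(67)=2679689, p(68)=3087735, p(69)=3554345, p(70)=4087968, p(71)=4697205, p(72)=5392783, p(73)=6185689, p(74)=7089500, p(75)=8118264, p(76)=9289091, p(77)=10619863, p(78)=12132164, p(79)=13848650, p(80)=15796476, p(81)=18004327, p(82)=20506255, p(83)=23338469, p(84)=26543660, p(85)=30167357, p(86)=34262962, p(87)=38887673, p(88)=44108109, p(89)=49995925, p(90)=56634173, p(91)=64112359, p(92)=72533807, p(93)=82010177, p(94)=92669720, p(95)=104651419, p(96)=118114304, p(97)=133230930, p(98)=150198136, p(99)=169229875, p(100)=190569292, p(101)=214481126, p(102)=241265379, p(103)=271248950, p(104)=304801365, p(105)=342325709, p(106)=384276336, p(107)=431149389, p(108)=483502844, p(109)=541946240, p(110)=607163746, p(111)=679903203, p(112)=761002156, p(113)=851376628, p(114)=952050665, p(115)=1064144451, p(116)=1188908248, p(117)=1327710076, p(118)=1482074143, p(119)=1653668665, p(120)=1844349560, p(121)=2056148051, p(122)=2291320912, p(123)=2552338241, p(124)=2841940500, p(125)=3163127352, p(126)=3519222692, p(127)=3913864295, p(128)=4351078600, p(129)=4835271870, p(130)=5371315400, p(131)=5964539504, p(132)=6620830889, p(133)=7346629512, p(134)=8149040695, p(135)=9035836076, p(136)=10015581680, p(137)=11097645016, p(138)=12292341831, p(139)=13610949895, p(140)=15065878135, p(141)=16670689208, p(142)=18440293320, p(143)=20390982757, p(144)=22540654445, p(145)=24908858009, p(146)=27517052599, p(147)=30388671978, p(148)=33549419497, p(149)=37027355200, p(150)=40853235313, p(151)=45060624582, p(152)=49686288421, p(153)=54770336324, p(154)=60356673280, p(155)=66493182097, p(156)=73232243759, p(157)=80630964769, p(158)=88751778802, p(159)=97662728555, p(160)=107438159466, p(161)=118159068427, p(162)=129913904637, p(163)=142798995930, p(164)=156919475295, p(165)=172389800255, p(166)=189334822579.
Final step: p(167) = p(166) + p(165) - p(162) - p(160) + p(155) + p(152) - p(145) - p(141) + p(132) + p(127) - p(116) - p(110) + p(97) + p(90) - p(75) - p(67) + p(50) + p(41) - p(22) - p(12)
= 189334822579 + 172389800255 - 129913904637 - 107438159466 + 66493182097 + 49686288421 - 24908858009 - 16670689208 + 6620830889 + 3913864295 - 1188908248 - 607163746 + 133230930 + 56634173 - 8118264 - 2679689 + 204226 + 44583 - 1002 - 77
= 207890420102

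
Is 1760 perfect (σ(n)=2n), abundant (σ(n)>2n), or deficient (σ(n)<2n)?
abundant

Proper divisors of 1760: sum = 1 + 2 + 4 + 5 + 8 + 10 + 11 + 16 + ... + 220 + 352 + 440 + 880 (23 divisors) = 2776
Since 2776 > 1760, 1760 is abundant.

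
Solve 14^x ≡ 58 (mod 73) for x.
59

Baby-step giant-step with step n = ⌈√73⌉ = 9.
Baby steps 14^j mod 73 (j:value) for j=0..8: 0:1, 1:14, 2:50, 3:43, 4:18, 5:33, 6:24, 7:44, 8:32.
Giant-step multiplier: 14^(-9) ≡ 14^(72-9) = 14^63 ≡ 22 (mod 73).
Giant steps γ_i = 58·22^i mod 73: γ_0=58, γ_1=35, γ_2=40, γ_3=4, γ_4=15, γ_5=38, γ_6=33 (in table at j=5).
x = i·n + j = 6·9 + 5 = 59.
Check: 14^59 ≡ 58 (mod 73).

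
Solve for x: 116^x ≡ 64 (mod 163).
6

Baby-step giant-step with step n = ⌈√163⌉ = 13.
Baby steps 116^j mod 163 (j:value) for j=0..12: 0:1, 1:116, 2:90, 3:8, 4:113, 5:68, 6:64, 7:89, 8:55, 9:23, 10:60, 11:114, 12:21.
h = 64 is already in the table at j=6, so x = 6.
Check: 116^6 ≡ 64 (mod 163).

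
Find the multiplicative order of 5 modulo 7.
6

7 is prime, so ord(5) divides φ(7) = 6.
Divisors of 6: 1, 2, 3, 6.
Repeated squaring: 5^1 ≡ 5, 5^2 ≡ 4, 5^4 ≡ 2 (mod 7).
Test 5^d mod 7 for each divisor d in increasing order:
5^1 ≡ 5
5^2 ≡ 4
5^3 = 5^2·5^1 ≡ 6
5^6 = 5^4·5^2 ≡ 1  ← first divisor giving 1
The order is 6.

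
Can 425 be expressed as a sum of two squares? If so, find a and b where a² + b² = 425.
5² + 20² (a=5, b=20)

Factorization: 425 = 5^2 × 17
By Fermat: n is sum of two squares iff every prime p ≡ 3 (mod 4) appears to even power.
All primes ≡ 3 (mod 4) appear to even power.
Search a = 0, 1, 2, … for 425 - a² a perfect square: first hit at a = 5: 425 - 25 = 400 = 20².
425 = 5² + 20² = 25 + 400 ✓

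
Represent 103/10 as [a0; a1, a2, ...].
[10; 3, 3]

Euclidean algorithm steps:
103 = 10 × 10 + 3
10 = 3 × 3 + 1
3 = 3 × 1 + 0
Continued fraction: [10; 3, 3]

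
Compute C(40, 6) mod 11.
7

Using Lucas' theorem:
Write n=40 and k=6 in base 11:
n in base 11: [3, 7]
k in base 11: [0, 6]
C(40,6) mod 11 = ∏ C(n_i, k_i) mod 11
Digit binomials (mod 11): C(3,0) = 1; C(7,6) = 7
Product: 1 × 7 = 7 ≡ 7 (mod 11)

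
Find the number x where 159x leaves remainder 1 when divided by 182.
87

gcd(159, 182) = 1, so the inverse exists.
Extended Euclidean algorithm on (182, 159):
182 = 1 × 159 + 23  ⟹  23 = (1)·182 + (-1)·159
159 = 6 × 23 + 21  ⟹  21 = (-6)·182 + (7)·159
23 = 1 × 21 + 2  ⟹  2 = (7)·182 + (-8)·159
21 = 10 × 2 + 1  ⟹  1 = (-76)·182 + (87)·159
So (87)·159 ≡ 1 (mod 182), i.e. 159^(-1) ≡ 87 (mod 182).
Check: 159 × 87 = 13833 ≡ 1 (mod 182)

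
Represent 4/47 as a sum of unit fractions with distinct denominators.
1/12 + 1/564

Greedy algorithm:
4/47: ceiling(47/4) = 12, use 1/12
1/564: ceiling(564/1) = 564, use 1/564
Result: 4/47 = 1/12 + 1/564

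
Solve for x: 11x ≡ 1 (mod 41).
15

gcd(11, 41) = 1, so the inverse exists.
Extended Euclidean algorithm on (41, 11):
41 = 3 × 11 + 8  ⟹  8 = (1)·41 + (-3)·11
11 = 1 × 8 + 3  ⟹  3 = (-1)·41 + (4)·11
8 = 2 × 3 + 2  ⟹  2 = (3)·41 + (-11)·11
3 = 1 × 2 + 1  ⟹  1 = (-4)·41 + (15)·11
So (15)·11 ≡ 1 (mod 41), i.e. 11^(-1) ≡ 15 (mod 41).
Check: 11 × 15 = 165 ≡ 1 (mod 41)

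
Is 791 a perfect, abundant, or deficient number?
deficient

Proper divisors of 791: sum = 1 + 7 + 113 = 121
Since 121 < 791, 791 is deficient.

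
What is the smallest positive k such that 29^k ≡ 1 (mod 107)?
53

107 is prime, so ord(29) divides φ(107) = 106.
Divisors of 106: 1, 2, 53, 106.
Repeated squaring: 29^1 ≡ 29, 29^2 ≡ 92, 29^4 ≡ 11, 29^8 ≡ 14, 29^16 ≡ 89, 29^32 ≡ 3, 29^64 ≡ 9 (mod 107).
Test 29^d mod 107 for each divisor d in increasing order:
29^1 ≡ 29
29^2 ≡ 92
29^53 = 29^32·29^16·29^4·29^1 ≡ 1  ← first divisor giving 1
The order is 53.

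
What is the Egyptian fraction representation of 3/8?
1/3 + 1/24

Greedy algorithm:
3/8: ceiling(8/3) = 3, use 1/3
1/24: ceiling(24/1) = 24, use 1/24
Result: 3/8 = 1/3 + 1/24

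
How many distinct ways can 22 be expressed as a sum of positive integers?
1002

p(n) counts ways to write n as a sum of positive integers (order ignored).
Euler's pentagonal recurrence: p(k) = p(k-1) + p(k-2) - p(k-5) - p(k-7) + p(k-12) + p(k-15) - ... (offsets j(3j∓1)/2, signs ++--, p(0)=1, p(<0)=0).
DP table for k = 0..21: p(0)=1, p(1)=1, p(2)=2, p(3)=3, p(4)=5, p(5)=7, p(6)=11, p(7)=15, p(8)=22, p(9)=30, p(10)=42, p(11)=56, p(12)=77, p(13)=101, p(14)=135, p(15)=176, p(16)=231, p(17)=297, p(18)=385, p(19)=490, p(20)=627, p(21)=792.
Final step: p(22) = p(21) + p(20) - p(17) - p(15) + p(10) + p(7) - p(0)
= 792 + 627 - 297 - 176 + 42 + 15 - 1
= 1002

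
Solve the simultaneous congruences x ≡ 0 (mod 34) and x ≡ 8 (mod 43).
782

Using Chinese Remainder Theorem:
M = 34 × 43 = 1462
M1 = 43, M2 = 34
y1 = 43^(-1) mod 34 = 19
y2 = 34^(-1) mod 43 = 19
x = (0×43×19 + 8×34×19) mod 1462 = 782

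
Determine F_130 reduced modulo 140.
15

Matrix identity: Q^n = [[F_(n+1), F_n], [F_n, F_(n-1)]] with Q = [[1,1],[1,0]].
n = 130 = 10000010₂. Square-and-multiply, entries mod 140:
Q^1 = [[1,1],[1,0]]
Q^2 = (Q^1)² = [[2,1],[1,1]]
Q^4 = (Q^2)² = [[5,3],[3,2]]
Q^8 = (Q^4)² = [[34,21],[21,13]]
Q^16 = (Q^8)² = [[57,7],[7,50]]
Q^32 = (Q^16)² = [[78,49],[49,29]]
Q^65 = (Q^32)²·Q = [[8,85],[85,63]]
Q^130 = (Q^65)² = [[9,15],[15,134]]
F_130 mod 140 = Q^130[0][1] = 15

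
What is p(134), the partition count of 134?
8149040695

p(n) counts ways to write n as a sum of positive integers (order ignored).
Euler's pentagonal recurrence: p(k) = p(k-1) + p(k-2) - p(k-5) - p(k-7) + p(k-12) + p(k-15) - ... (offsets j(3j∓1)/2, signs ++--, p(0)=1, p(<0)=0).
DP table for k = 0..133: p(0)=1, p(1)=1, p(2)=2, p(3)=3, p(4)=5, p(5)=7, p(6)=11, p(7)=15, p(8)=22, p(9)=30, p(10)=42, p(11)=56, p(12)=77, p(13)=101, p(14)=135, p(15)=176, p(16)=231, p(17)=297, p(18)=385, p(19)=490, p(20)=627, p(21)=792, p(22)=1002, p(23)=1255, p(24)=1575, p(25)=1958, p(26)=2436, p(27)=3010, p(28)=3718, p(29)=4565, p(30)=5604, p(31)=6842, p(32)=8349, p(33)=10143, p(34)=12310, p(35)=14883, p(36)=17977, p(37)=21637, p(38)=26015, p(39)=31185, p(40)=37338, p(41)=44583, p(42)=53174, p(43)=63261, p(44)=75175, p(45)=89134, p(46)=105558, p(47)=124754, p(48)=147273, p(49)=173525, p(50)=204226, p(51)=239943, p(52)=281589, p(53)=329931, p(54)=386155, p(55)=451276, p(56)=526823, p(57)=614154, p(58)=715220, p(59)=831820, p(60)=966467, p(61)=1121505, p(62)=1300156, p(63)=1505499, p(64)=1741630, p(65)=2012558, p(66)=2323520, p(67)=2679689, p(68)=3087735, p(69)=3554345, p(70)=4087968, p(71)=4697205, p(72)=5392783, p(73)=6185689, p(74)=7089500, p(75)=8118264, p(76)=9289091, p(77)=10619863, p(78)=12132164, p(79)=13848650, p(80)=15796476, p(81)=18004327, p(82)=20506255, p(83)=23338469, p(84)=26543660, p(85)=30167357, p(86)=34262962, p(87)=38887673, p(88)=44108109, p(89)=49995925, p(90)=56634173, p(91)=64112359, p(92)=72533807, p(93)=82010177, p(94)=92669720, p(95)=104651419, p(96)=118114304, p(97)=133230930, p(98)=150198136, p(99)=169229875, p(100)=190569292, p(101)=214481126, p(102)=241265379, p(103)=271248950, p(104)=304801365, p(105)=342325709, p(106)=384276336, p(107)=431149389, p(108)=483502844, p(109)=541946240, p(110)=607163746, p(111)=679903203, p(112)=761002156, p(113)=851376628, p(114)=952050665, p(115)=1064144451, p(116)=1188908248, p(117)=1327710076, p(118)=1482074143, p(119)=1653668665, p(120)=1844349560, p(121)=2056148051, p(122)=2291320912, p(123)=2552338241, p(124)=2841940500, p(125)=3163127352, p(126)=3519222692, p(127)=3913864295, p(128)=4351078600, p(129)=4835271870, p(130)=5371315400, p(131)=5964539504, p(132)=6620830889, p(133)=7346629512.
Final step: p(134) = p(133) + p(132) - p(129) - p(127) + p(122) + p(119) - p(112) - p(108) + p(99) + p(94) - p(83) - p(77) + p(64) + p(57) - p(42) - p(34) + p(17) + p(8)
= 7346629512 + 6620830889 - 4835271870 - 3913864295 + 2291320912 + 1653668665 - 761002156 - 483502844 + 169229875 + 92669720 - 23338469 - 10619863 + 1741630 + 614154 - 53174 - 12310 + 297 + 22
= 8149040695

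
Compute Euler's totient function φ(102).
32

102 = 2 × 3 × 17
φ(n) = n × ∏(1 - 1/p) for each prime p dividing n
φ(102) = 102 × (1 - 1/2) × (1 - 1/3) × (1 - 1/17) = 32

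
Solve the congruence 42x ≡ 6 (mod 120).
x ≡ 3 (mod 20)

gcd(42, 120) = 6, which divides 6, so solutions exist.
Divide through by 6: 7x ≡ 1 (mod 20).
Find 7^(-1) mod 20 by the extended Euclidean algorithm:
20 = 2 × 7 + 6  ⟹  6 = (1)·20 + (-2)·7
7 = 1 × 6 + 1  ⟹  1 = (-1)·20 + (3)·7
So (3)·7 ≡ 1 (mod 20), i.e. 7^(-1) ≡ 3 (mod 20).
x ≡ 3 × 1 = 3 ≡ 3 (mod 20).
Check: 42 × 3 = 126 ≡ 6 (mod 120).
x ≡ 3 (mod 20), giving 6 solutions mod 120.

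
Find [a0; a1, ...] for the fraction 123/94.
[1; 3, 4, 7]

Euclidean algorithm steps:
123 = 1 × 94 + 29
94 = 3 × 29 + 7
29 = 4 × 7 + 1
7 = 7 × 1 + 0
Continued fraction: [1; 3, 4, 7]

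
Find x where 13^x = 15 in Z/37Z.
11

Baby-step giant-step with step n = ⌈√37⌉ = 7.
Baby steps 13^j mod 37 (j:value) for j=0..6: 0:1, 1:13, 2:21, 3:14, 4:34, 5:35, 6:11.
Giant-step multiplier: 13^(-7) ≡ 13^(36-7) = 13^29 ≡ 22 (mod 37).
Giant steps γ_i = 15·22^i mod 37: γ_0=15, γ_1=34 (in table at j=4).
x = i·n + j = 1·7 + 4 = 11.
Check: 13^11 ≡ 15 (mod 37).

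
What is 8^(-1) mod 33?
29

gcd(8, 33) = 1, so the inverse exists.
Extended Euclidean algorithm on (33, 8):
33 = 4 × 8 + 1  ⟹  1 = (1)·33 + (-4)·8
So (-4)·8 ≡ 1 (mod 33), i.e. 8^(-1) ≡ -4 ≡ 29 (mod 33).
Check: 8 × 29 = 232 ≡ 1 (mod 33)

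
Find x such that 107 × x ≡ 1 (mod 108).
107

gcd(107, 108) = 1, so the inverse exists.
Extended Euclidean algorithm on (108, 107):
108 = 1 × 107 + 1  ⟹  1 = (1)·108 + (-1)·107
So (-1)·107 ≡ 1 (mod 108), i.e. 107^(-1) ≡ -1 ≡ 107 (mod 108).
Check: 107 × 107 = 11449 ≡ 1 (mod 108)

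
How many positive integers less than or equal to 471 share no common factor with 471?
312

471 = 3 × 157
φ(n) = n × ∏(1 - 1/p) for each prime p dividing n
φ(471) = 471 × (1 - 1/3) × (1 - 1/157) = 312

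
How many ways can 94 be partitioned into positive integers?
92669720

p(n) counts ways to write n as a sum of positive integers (order ignored).
Euler's pentagonal recurrence: p(k) = p(k-1) + p(k-2) - p(k-5) - p(k-7) + p(k-12) + p(k-15) - ... (offsets j(3j∓1)/2, signs ++--, p(0)=1, p(<0)=0).
DP table for k = 0..93: p(0)=1, p(1)=1, p(2)=2, p(3)=3, p(4)=5, p(5)=7, p(6)=11, p(7)=15, p(8)=22, p(9)=30, p(10)=42, p(11)=56, p(12)=77, p(13)=101, p(14)=135, p(15)=176, p(16)=231, p(17)=297, p(18)=385, p(19)=490, p(20)=627, p(21)=792, p(22)=1002, p(23)=1255, p(24)=1575, p(25)=1958, p(26)=2436, p(27)=3010, p(28)=3718, p(29)=4565, p(30)=5604, p(31)=6842, p(32)=8349, p(33)=10143, p(34)=12310, p(35)=14883, p(36)=17977, p(37)=21637, p(38)=26015, p(39)=31185, p(40)=37338, p(41)=44583, p(42)=53174, p(43)=63261, p(44)=75175, p(45)=89134, p(46)=105558, p(47)=124754, p(48)=147273, p(49)=173525, p(50)=204226, p(51)=239943, p(52)=281589, p(53)=329931, p(54)=386155, p(55)=451276, p(56)=526823, p(57)=614154, p(58)=715220, p(59)=831820, p(60)=966467, p(61)=1121505, p(62)=1300156, p(63)=1505499, p(64)=1741630, p(65)=2012558, p(66)=2323520, p(67)=2679689, p(68)=3087735, p(69)=3554345, p(70)=4087968, p(71)=4697205, p(72)=5392783, p(73)=6185689, p(74)=7089500, p(75)=8118264, p(76)=9289091, p(77)=10619863, p(78)=12132164, p(79)=13848650, p(80)=15796476, p(81)=18004327, p(82)=20506255, p(83)=23338469, p(84)=26543660, p(85)=30167357, p(86)=34262962, p(87)=38887673, p(88)=44108109, p(89)=49995925, p(90)=56634173, p(91)=64112359, p(92)=72533807, p(93)=82010177.
Final step: p(94) = p(93) + p(92) - p(89) - p(87) + p(82) + p(79) - p(72) - p(68) + p(59) + p(54) - p(43) - p(37) + p(24) + p(17) - p(2)
= 82010177 + 72533807 - 49995925 - 38887673 + 20506255 + 13848650 - 5392783 - 3087735 + 831820 + 386155 - 63261 - 21637 + 1575 + 297 - 2
= 92669720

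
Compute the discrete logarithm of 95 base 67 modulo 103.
69

Baby-step giant-step with step n = ⌈√103⌉ = 11.
Baby steps 67^j mod 103 (j:value) for j=0..10: 0:1, 1:67, 2:60, 3:3, 4:98, 5:77, 6:9, 7:88, 8:25, 9:27, 10:58.
Giant-step multiplier: 67^(-11) ≡ 67^(102-11) = 67^91 ≡ 11 (mod 103).
Giant steps γ_i = 95·11^i mod 103: γ_0=95, γ_1=15, γ_2=62, γ_3=64, γ_4=86, γ_5=19, γ_6=3 (in table at j=3).
x = i·n + j = 6·11 + 3 = 69.
Check: 67^69 ≡ 95 (mod 103).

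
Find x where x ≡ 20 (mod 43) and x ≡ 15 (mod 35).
1310

Using Chinese Remainder Theorem:
M = 43 × 35 = 1505
M1 = 35, M2 = 43
y1 = 35^(-1) mod 43 = 16
y2 = 43^(-1) mod 35 = 22
x = (20×35×16 + 15×43×22) mod 1505 = 1310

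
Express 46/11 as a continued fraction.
[4; 5, 2]

Euclidean algorithm steps:
46 = 4 × 11 + 2
11 = 5 × 2 + 1
2 = 2 × 1 + 0
Continued fraction: [4; 5, 2]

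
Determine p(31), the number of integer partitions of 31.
6842

p(n) counts ways to write n as a sum of positive integers (order ignored).
Euler's pentagonal recurrence: p(k) = p(k-1) + p(k-2) - p(k-5) - p(k-7) + p(k-12) + p(k-15) - ... (offsets j(3j∓1)/2, signs ++--, p(0)=1, p(<0)=0).
DP table for k = 0..30: p(0)=1, p(1)=1, p(2)=2, p(3)=3, p(4)=5, p(5)=7, p(6)=11, p(7)=15, p(8)=22, p(9)=30, p(10)=42, p(11)=56, p(12)=77, p(13)=101, p(14)=135, p(15)=176, p(16)=231, p(17)=297, p(18)=385, p(19)=490, p(20)=627, p(21)=792, p(22)=1002, p(23)=1255, p(24)=1575, p(25)=1958, p(26)=2436, p(27)=3010, p(28)=3718, p(29)=4565, p(30)=5604.
Final step: p(31) = p(30) + p(29) - p(26) - p(24) + p(19) + p(16) - p(9) - p(5)
= 5604 + 4565 - 2436 - 1575 + 490 + 231 - 30 - 7
= 6842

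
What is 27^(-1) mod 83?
40

gcd(27, 83) = 1, so the inverse exists.
Extended Euclidean algorithm on (83, 27):
83 = 3 × 27 + 2  ⟹  2 = (1)·83 + (-3)·27
27 = 13 × 2 + 1  ⟹  1 = (-13)·83 + (40)·27
So (40)·27 ≡ 1 (mod 83), i.e. 27^(-1) ≡ 40 (mod 83).
Check: 27 × 40 = 1080 ≡ 1 (mod 83)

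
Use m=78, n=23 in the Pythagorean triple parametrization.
(5555, 3588, 6613)

Euclid's formula: a = m² - n², b = 2mn, c = m² + n²
m = 78, n = 23
a = 78² - 23² = 6084 - 529 = 5555
b = 2 × 78 × 23 = 3588
c = 78² + 23² = 6084 + 529 = 6613
Verification: 5555² + 3588² = 30858025 + 12873744 = 43731769 = 6613² ✓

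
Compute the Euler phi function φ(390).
96

390 = 2 × 3 × 5 × 13
φ(n) = n × ∏(1 - 1/p) for each prime p dividing n
φ(390) = 390 × (1 - 1/2) × (1 - 1/3) × (1 - 1/5) × (1 - 1/13) = 96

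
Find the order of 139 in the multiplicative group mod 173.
43

173 is prime, so ord(139) divides φ(173) = 172.
Divisors of 172: 1, 2, 4, 43, 86, 172.
Repeated squaring: 139^1 ≡ 139, 139^2 ≡ 118, 139^4 ≡ 84, 139^8 ≡ 136, 139^16 ≡ 158, 139^32 ≡ 52, 139^64 ≡ 109, 139^128 ≡ 117 (mod 173).
Test 139^d mod 173 for each divisor d in increasing order:
139^1 ≡ 139
139^2 ≡ 118
139^4 ≡ 84
139^43 = 139^32·139^8·139^2·139^1 ≡ 1  ← first divisor giving 1
The order is 43.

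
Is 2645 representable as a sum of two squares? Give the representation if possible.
23² + 46² (a=23, b=46)

Factorization: 2645 = 5 × 23^2
By Fermat: n is sum of two squares iff every prime p ≡ 3 (mod 4) appears to even power.
All primes ≡ 3 (mod 4) appear to even power.
Search a = 0, 1, 2, … for 2645 - a² a perfect square: first hit at a = 23: 2645 - 529 = 2116 = 46².
2645 = 23² + 46² = 529 + 2116 ✓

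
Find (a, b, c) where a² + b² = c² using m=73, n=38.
(3885, 5548, 6773)

Euclid's formula: a = m² - n², b = 2mn, c = m² + n²
m = 73, n = 38
a = 73² - 38² = 5329 - 1444 = 3885
b = 2 × 73 × 38 = 5548
c = 73² + 38² = 5329 + 1444 = 6773
Verification: 3885² + 5548² = 15093225 + 30780304 = 45873529 = 6773² ✓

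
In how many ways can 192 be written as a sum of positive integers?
1987276856363

p(n) counts ways to write n as a sum of positive integers (order ignored).
Euler's pentagonal recurrence: p(k) = p(k-1) + p(k-2) - p(k-5) - p(k-7) + p(k-12) + p(k-15) - ... (offsets j(3j∓1)/2, signs ++--, p(0)=1, p(<0)=0).
DP table for k = 0..191: p(0)=1, p(1)=1, p(2)=2, p(3)=3, p(4)=5, p(5)=7, p(6)=11, p(7)=15, p(8)=22, p(9)=30, p(10)=42, p(11)=56, p(12)=77, p(13)=101, p(14)=135, p(15)=176, p(16)=231, p(17)=297, p(18)=385, p(19)=490, p(20)=627, p(21)=792, p(22)=1002, p(23)=1255, p(24)=1575, p(25)=1958, p(26)=2436, p(27)=3010, p(28)=3718, p(29)=4565, p(30)=5604, p(31)=6842, p(32)=8349, p(33)=10143, p(34)=12310, p(35)=14883, p(36)=17977, p(37)=21637, p(38)=26015, p(39)=31185, p(40)=37338, p(41)=44583, p(42)=53174, p(43)=63261, p(44)=75175, p(45)=89134, p(46)=105558, p(47)=124754, p(48)=147273, p(49)=173525, p(50)=204226, p(51)=239943, p(52)=281589, p(53)=329931, p(54)=386155, p(55)=451276, p(56)=526823, p(57)=614154, p(58)=715220, p(59)=831820, p(60)=966467, p(61)=1121505, p(62)=1300156, p(63)=1505499, p(64)=1741630, p(65)=2012558, p(66)=2323520, p(67)=2679689, p(68)=3087735, p(69)=3554345, p(70)=4087968, p(71)=4697205, p(72)=5392783, p(73)=6185689, p(74)=7089500, p(75)=8118264, p(76)=9289091, p(77)=10619863, p(78)=12132164, p(79)=13848650, p(80)=15796476, p(81)=18004327, p(82)=20506255, p(83)=23338469, p(84)=26543660, p(85)=30167357, p(86)=34262962, p(87)=38887673, p(88)=44108109, p(89)=49995925, p(90)=56634173, p(91)=64112359, p(92)=72533807, p(93)=82010177, p(94)=92669720, p(95)=104651419, p(96)=118114304, p(97)=133230930, p(98)=150198136, p(99)=169229875, p(100)=190569292, p(101)=214481126, p(102)=241265379, p(103)=271248950, p(104)=304801365, p(105)=342325709, p(106)=384276336, p(107)=431149389, p(108)=483502844, p(109)=541946240, p(110)=607163746, p(111)=679903203, p(112)=761002156, p(113)=851376628, p(114)=952050665, p(115)=1064144451, p(116)=1188908248, p(117)=1327710076, p(118)=1482074143, p(119)=1653668665, p(120)=1844349560, p(121)=2056148051, p(122)=2291320912, p(123)=2552338241, p(124)=2841940500, p(125)=3163127352, p(126)=3519222692, p(127)=3913864295, p(128)=4351078600, p(129)=4835271870, p(130)=5371315400, p(131)=5964539504, p(132)=6620830889, p(133)=7346629512, p(134)=8149040695, p(135)=9035836076, p(136)=10015581680, p(137)=11097645016, p(138)=12292341831, p(139)=13610949895, p(140)=15065878135, p(141)=16670689208, p(142)=18440293320, p(143)=20390982757, p(144)=22540654445, p(145)=24908858009, p(146)=27517052599, p(147)=30388671978, p(148)=33549419497, p(149)=37027355200, p(150)=40853235313, p(151)=45060624582, p(152)=49686288421, p(153)=54770336324, p(154)=60356673280, p(155)=66493182097, p(156)=73232243759, p(157)=80630964769, p(158)=88751778802, p(159)=97662728555, p(160)=107438159466, p(161)=118159068427, p(162)=129913904637, p(163)=142798995930, p(164)=156919475295, p(165)=172389800255, p(166)=189334822579, p(167)=207890420102, p(168)=228204732751, p(169)=250438925115, p(170)=274768617130, p(171)=301384802048, p(172)=330495499613, p(173)=362326859895, p(174)=397125074750, p(175)=435157697830, p(176)=476715857290, p(177)=522115831195, p(178)=571701605655, p(179)=625846753120, p(180)=684957390936, p(181)=749474411781, p(182)=819876908323, p(183)=896684817527, p(184)=980462880430, p(185)=1071823774337, p(186)=1171432692373, p(187)=1280011042268, p(188)=1398341745571, p(189)=1527273599625, p(190)=1667727404093, p(191)=1820701100652.
Final step: p(192) = p(191) + p(190) - p(187) - p(185) + p(180) + p(177) - p(170) - p(166) + p(157) + p(152) - p(141) - p(135) + p(122) + p(115) - p(100) - p(92) + p(75) + p(66) - p(47) - p(37) + p(16) + p(5)
= 1820701100652 + 1667727404093 - 1280011042268 - 1071823774337 + 684957390936 + 522115831195 - 274768617130 - 189334822579 + 80630964769 + 49686288421 - 16670689208 - 9035836076 + 2291320912 + 1064144451 - 190569292 - 72533807 + 8118264 + 2323520 - 124754 - 21637 + 231 + 7
= 1987276856363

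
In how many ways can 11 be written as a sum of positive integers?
56

p(n) counts ways to write n as a sum of positive integers (order ignored).
Euler's pentagonal recurrence: p(k) = p(k-1) + p(k-2) - p(k-5) - p(k-7) + p(k-12) + p(k-15) - ... (offsets j(3j∓1)/2, signs ++--, p(0)=1, p(<0)=0).
DP table for k = 0..10: p(0)=1, p(1)=1, p(2)=2, p(3)=3, p(4)=5, p(5)=7, p(6)=11, p(7)=15, p(8)=22, p(9)=30, p(10)=42.
Final step: p(11) = p(10) + p(9) - p(6) - p(4)
= 42 + 30 - 11 - 5
= 56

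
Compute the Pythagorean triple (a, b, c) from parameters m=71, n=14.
(4845, 1988, 5237)

Euclid's formula: a = m² - n², b = 2mn, c = m² + n²
m = 71, n = 14
a = 71² - 14² = 5041 - 196 = 4845
b = 2 × 71 × 14 = 1988
c = 71² + 14² = 5041 + 196 = 5237
Verification: 4845² + 1988² = 23474025 + 3952144 = 27426169 = 5237² ✓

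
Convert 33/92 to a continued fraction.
[0; 2, 1, 3, 1, 2, 2]

Euclidean algorithm steps:
33 = 0 × 92 + 33
92 = 2 × 33 + 26
33 = 1 × 26 + 7
26 = 3 × 7 + 5
7 = 1 × 5 + 2
5 = 2 × 2 + 1
2 = 2 × 1 + 0
Continued fraction: [0; 2, 1, 3, 1, 2, 2]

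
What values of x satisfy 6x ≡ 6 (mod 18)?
x ≡ 1 (mod 3)

gcd(6, 18) = 6, which divides 6, so solutions exist.
Divide through by 6: x ≡ 1 (mod 3).
The coefficient of x is now 1, so x ≡ 1 (mod 3).
Check: 6 × 1 = 6 ≡ 6 (mod 18).
x ≡ 1 (mod 3), giving 6 solutions mod 18.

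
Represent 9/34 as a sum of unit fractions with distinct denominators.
1/4 + 1/68

Greedy algorithm:
9/34: ceiling(34/9) = 4, use 1/4
1/68: ceiling(68/1) = 68, use 1/68
Result: 9/34 = 1/4 + 1/68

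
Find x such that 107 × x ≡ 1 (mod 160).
3

gcd(107, 160) = 1, so the inverse exists.
Extended Euclidean algorithm on (160, 107):
160 = 1 × 107 + 53  ⟹  53 = (1)·160 + (-1)·107
107 = 2 × 53 + 1  ⟹  1 = (-2)·160 + (3)·107
So (3)·107 ≡ 1 (mod 160), i.e. 107^(-1) ≡ 3 (mod 160).
Check: 107 × 3 = 321 ≡ 1 (mod 160)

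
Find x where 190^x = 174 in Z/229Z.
206

Baby-step giant-step with step n = ⌈√229⌉ = 16.
Baby steps 190^j mod 229 (j:value) for j=0..15: 0:1, 1:190, 2:147, 3:221, 4:83, 5:198, 6:64, 7:23, 8:19, 9:175, 10:45, 11:77, 12:203, 13:98, 14:71, 15:208.
Giant-step multiplier: 190^(-16) ≡ 190^(228-16) = 190^212 ≡ 144 (mod 229).
Giant steps γ_i = 174·144^i mod 229: γ_0=174, γ_1=95, γ_2=169, γ_3=62, γ_4=226, γ_5=26, γ_6=80, γ_7=70, γ_8=4, γ_9=118, γ_10=46, γ_11=212, γ_12=71 (in table at j=14).
x = i·n + j = 12·16 + 14 = 206.
Check: 190^206 ≡ 174 (mod 229).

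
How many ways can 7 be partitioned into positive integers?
15

p(n) counts ways to write n as a sum of positive integers (order ignored).
Examples: 7; 6 + 1; 5 + 2; 5 + 1 + 1; 4 + 3; ... (15 total)
p(7) = 15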